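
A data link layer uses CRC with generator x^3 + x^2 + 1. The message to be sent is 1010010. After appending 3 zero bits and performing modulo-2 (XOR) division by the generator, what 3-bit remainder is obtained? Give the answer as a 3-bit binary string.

Append 3 zeros: 1010010000. Divide by 1101 (XOR where the leading bit is 1):
  pos 0: 1010 XOR 1101 = 0111
  pos 1: 1110 XOR 1101 = 0011
  pos 3: 1110 XOR 1101 = 0011
  pos 5: 1100 XOR 1101 = 0001
Remainder (last 3 bits) = 010. This is the CRC / FCS.

010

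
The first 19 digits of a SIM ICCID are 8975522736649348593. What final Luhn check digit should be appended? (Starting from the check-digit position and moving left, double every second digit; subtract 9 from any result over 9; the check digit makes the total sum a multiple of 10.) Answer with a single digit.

7

Partial digits right→left: 3 9 5 8 4 3 9 4 6 6 3 7 2 2 5 5 7 9 8
Double every second digit counting from the check-digit position (so the 1st, 3rd, 5th, ... of the partial from the right).
  doubled (with −9 where >9): 6 1 8 9 3 6 4 1 5 7 → sum 50
  kept as-is: 9 8 3 4 6 7 2 5 9 → sum 53
Total = 50 + 53 = 103.
Check digit = (10 − (103 mod 10)) mod 10 = 7.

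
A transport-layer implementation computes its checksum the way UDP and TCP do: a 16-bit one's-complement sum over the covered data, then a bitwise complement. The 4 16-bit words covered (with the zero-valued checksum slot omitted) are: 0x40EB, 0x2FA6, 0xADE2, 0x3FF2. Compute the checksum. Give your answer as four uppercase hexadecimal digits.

One's-complement addition (fold any carry out of bit 15 back into bit 0):
  0x40EB + 0x2FA6 = 0x07091
  0x7091 + 0xADE2 = 0x11E73 → wrap carry → 0x1E74
  0x1E74 + 0x3FF2 = 0x05E66
One's-complement sum = 0x5E66.
Checksum = ~0x5E66 & 0xFFFF = 0xA199.

A199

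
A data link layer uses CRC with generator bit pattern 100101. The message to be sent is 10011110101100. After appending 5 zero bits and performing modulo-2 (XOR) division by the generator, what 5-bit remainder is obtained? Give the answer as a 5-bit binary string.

Append 5 zeros: 1001111010110000000. Divide by 100101 (XOR where the leading bit is 1):
  pos 0: 100111 XOR 100101 = 000010
  pos 4: 101010 XOR 100101 = 001111
  pos 6: 111111 XOR 100101 = 011010
  pos 7: 110100 XOR 100101 = 010001
  pos 8: 100010 XOR 100101 = 000111
  pos 11: 111000 XOR 100101 = 011101
  pos 12: 111010 XOR 100101 = 011111
  pos 13: 111110 XOR 100101 = 011011
Remainder (last 5 bits) = 11011. This is the CRC / FCS.

11011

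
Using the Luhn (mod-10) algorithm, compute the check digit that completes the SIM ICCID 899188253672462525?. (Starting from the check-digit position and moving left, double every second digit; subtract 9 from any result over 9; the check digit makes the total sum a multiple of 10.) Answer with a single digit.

4

Partial digits right→left: 5 2 5 2 6 4 2 7 6 3 5 2 8 8 1 9 9 8
Double every second digit counting from the check-digit position (so the 1st, 3rd, 5th, ... of the partial from the right).
  doubled (with −9 where >9): 1 1 3 4 3 1 7 2 9 → sum 31
  kept as-is: 2 2 4 7 3 2 8 9 8 → sum 45
Total = 31 + 45 = 76.
Check digit = (10 − (76 mod 10)) mod 10 = 4.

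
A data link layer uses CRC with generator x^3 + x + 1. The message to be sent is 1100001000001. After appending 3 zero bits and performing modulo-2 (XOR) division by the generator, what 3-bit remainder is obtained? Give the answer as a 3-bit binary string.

100

Append 3 zeros: 1100001000001000. Divide by 1011 (XOR where the leading bit is 1):
  pos 0: 1100 XOR 1011 = 0111
  pos 1: 1110 XOR 1011 = 0101
  pos 2: 1010 XOR 1011 = 0001
  pos 5: 1100 XOR 1011 = 0111
  pos 6: 1110 XOR 1011 = 0101
  pos 7: 1010 XOR 1011 = 0001
  pos 10: 1010 XOR 1011 = 0001
Remainder (last 3 bits) = 100. This is the CRC / FCS.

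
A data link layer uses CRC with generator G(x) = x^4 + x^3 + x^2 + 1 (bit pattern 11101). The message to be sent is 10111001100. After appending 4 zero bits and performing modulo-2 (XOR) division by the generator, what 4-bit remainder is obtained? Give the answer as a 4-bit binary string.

Append 4 zeros: 101110011000000. Divide by 11101 (XOR where the leading bit is 1):
  pos 0: 10111 XOR 11101 = 01010
  pos 1: 10100 XOR 11101 = 01001
  pos 2: 10010 XOR 11101 = 01111
  pos 3: 11111 XOR 11101 = 00010
  pos 6: 10100 XOR 11101 = 01001
  pos 7: 10010 XOR 11101 = 01111
  pos 8: 11110 XOR 11101 = 00011
Remainder (last 4 bits) = 1100. This is the CRC / FCS.

1100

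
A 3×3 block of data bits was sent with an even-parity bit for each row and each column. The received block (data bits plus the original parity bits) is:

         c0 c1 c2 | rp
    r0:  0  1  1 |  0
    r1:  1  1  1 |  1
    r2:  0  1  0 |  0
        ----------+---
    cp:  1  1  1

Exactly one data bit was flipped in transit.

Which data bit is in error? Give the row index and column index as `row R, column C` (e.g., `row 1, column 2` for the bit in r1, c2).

Recompute each row's even parity and compare to rp:
  r0: data parity 0, sent rp 0 → ok
  r1: data parity 1, sent rp 1 → ok
  r2: data parity 1, sent rp 0 → mismatch
Recompute each column's even parity and compare to cp:
  c0: data parity 1, sent cp 1 → ok
  c1: data parity 1, sent cp 1 → ok
  c2: data parity 0, sent cp 1 → mismatch
Exactly one row (r2) and one column (c2) fail → the flipped bit is at their intersection.

row 2, column 2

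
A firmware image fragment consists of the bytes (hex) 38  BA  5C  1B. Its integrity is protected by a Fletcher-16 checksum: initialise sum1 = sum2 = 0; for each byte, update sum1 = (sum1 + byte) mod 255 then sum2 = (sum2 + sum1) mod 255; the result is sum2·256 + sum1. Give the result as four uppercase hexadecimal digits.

E46A

Running sums (mod 255):
  after byte 0 (38): sum1=56, sum2=56
  after byte 1 (BA): sum1=242, sum2=43
  after byte 2 (5C): sum1=79, sum2=122
  after byte 3 (1B): sum1=106, sum2=228
Checksum = sum2·256 + sum1 = 228·256 + 106 = 58474 = 0xE46A.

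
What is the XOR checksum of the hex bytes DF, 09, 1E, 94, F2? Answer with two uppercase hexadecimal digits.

AE

XOR the bytes together:
  start with 0xDF
  0xDF ⊕ 0x09 = 0xD6
  0xD6 ⊕ 0x1E = 0xC8
  0xC8 ⊕ 0x94 = 0x5C
  0x5C ⊕ 0xF2 = 0xAE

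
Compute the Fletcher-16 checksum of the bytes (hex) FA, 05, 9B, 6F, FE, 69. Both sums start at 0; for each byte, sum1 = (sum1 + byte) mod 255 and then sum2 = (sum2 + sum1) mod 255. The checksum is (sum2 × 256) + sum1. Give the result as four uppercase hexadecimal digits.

Running sums (mod 255):
  after byte 0 (FA): sum1=250, sum2=250
  after byte 1 (05): sum1=0, sum2=250
  after byte 2 (9B): sum1=155, sum2=150
  after byte 3 (6F): sum1=11, sum2=161
  after byte 4 (FE): sum1=10, sum2=171
  after byte 5 (69): sum1=115, sum2=31
Checksum = sum2·256 + sum1 = 31·256 + 115 = 8051 = 0x1F73.

1F73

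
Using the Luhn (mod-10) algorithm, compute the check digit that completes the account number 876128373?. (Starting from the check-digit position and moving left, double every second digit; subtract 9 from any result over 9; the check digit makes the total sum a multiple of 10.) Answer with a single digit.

1

Partial digits right→left: 3 7 3 8 2 1 6 7 8
Double every second digit counting from the check-digit position (so the 1st, 3rd, 5th, ... of the partial from the right).
  doubled (with −9 where >9): 6 6 4 3 7 → sum 26
  kept as-is: 7 8 1 7 → sum 23
Total = 26 + 23 = 49.
Check digit = (10 − (49 mod 10)) mod 10 = 1.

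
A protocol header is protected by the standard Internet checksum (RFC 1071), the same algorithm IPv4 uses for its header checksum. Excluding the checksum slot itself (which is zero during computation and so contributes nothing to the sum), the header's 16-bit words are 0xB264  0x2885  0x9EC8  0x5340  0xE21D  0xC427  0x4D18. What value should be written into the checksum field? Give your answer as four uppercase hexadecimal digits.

One's-complement addition (fold any carry out of bit 15 back into bit 0):
  0xB264 + 0x2885 = 0x0DAE9
  0xDAE9 + 0x9EC8 = 0x179B1 → wrap carry → 0x79B2
  0x79B2 + 0x5340 = 0x0CCF2
  0xCCF2 + 0xE21D = 0x1AF0F → wrap carry → 0xAF10
  0xAF10 + 0xC427 = 0x17337 → wrap carry → 0x7338
  0x7338 + 0x4D18 = 0x0C050
One's-complement sum = 0xC050.
Checksum = ~0xC050 & 0xFFFF = 0x3FAF.

3FAF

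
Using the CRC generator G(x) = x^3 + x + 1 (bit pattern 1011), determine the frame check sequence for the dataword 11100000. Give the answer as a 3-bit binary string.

101

Append 3 zeros: 11100000000. Divide by 1011 (XOR where the leading bit is 1):
  pos 0: 1110 XOR 1011 = 0101
  pos 1: 1010 XOR 1011 = 0001
  pos 4: 1000 XOR 1011 = 0011
  pos 6: 1100 XOR 1011 = 0111
  pos 7: 1110 XOR 1011 = 0101
Remainder (last 3 bits) = 101. This is the CRC / FCS.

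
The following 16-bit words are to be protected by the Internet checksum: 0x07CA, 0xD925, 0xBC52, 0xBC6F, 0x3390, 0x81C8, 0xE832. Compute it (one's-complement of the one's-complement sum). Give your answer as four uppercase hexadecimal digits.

One's-complement addition (fold any carry out of bit 15 back into bit 0):
  0x07CA + 0xD925 = 0x0E0EF
  0xE0EF + 0xBC52 = 0x19D41 → wrap carry → 0x9D42
  0x9D42 + 0xBC6F = 0x159B1 → wrap carry → 0x59B2
  0x59B2 + 0x3390 = 0x08D42
  0x8D42 + 0x81C8 = 0x10F0A → wrap carry → 0x0F0B
  0x0F0B + 0xE832 = 0x0F73D
One's-complement sum = 0xF73D.
Checksum = ~0xF73D & 0xFFFF = 0x08C2.

08C2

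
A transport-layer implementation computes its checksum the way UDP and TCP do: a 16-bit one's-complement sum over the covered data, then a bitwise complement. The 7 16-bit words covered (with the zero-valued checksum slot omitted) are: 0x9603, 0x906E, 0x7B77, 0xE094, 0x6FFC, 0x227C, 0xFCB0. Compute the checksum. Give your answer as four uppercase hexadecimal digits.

EE57

One's-complement addition (fold any carry out of bit 15 back into bit 0):
  0x9603 + 0x906E = 0x12671 → wrap carry → 0x2672
  0x2672 + 0x7B77 = 0x0A1E9
  0xA1E9 + 0xE094 = 0x1827D → wrap carry → 0x827E
  0x827E + 0x6FFC = 0x0F27A
  0xF27A + 0x227C = 0x114F6 → wrap carry → 0x14F7
  0x14F7 + 0xFCB0 = 0x111A7 → wrap carry → 0x11A8
One's-complement sum = 0x11A8.
Checksum = ~0x11A8 & 0xFFFF = 0xEE57.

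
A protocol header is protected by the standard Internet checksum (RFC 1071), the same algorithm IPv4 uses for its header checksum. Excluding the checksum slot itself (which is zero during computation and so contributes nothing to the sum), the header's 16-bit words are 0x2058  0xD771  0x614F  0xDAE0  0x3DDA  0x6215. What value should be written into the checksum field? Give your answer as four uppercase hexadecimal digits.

2C16

One's-complement addition (fold any carry out of bit 15 back into bit 0):
  0x2058 + 0xD771 = 0x0F7C9
  0xF7C9 + 0x614F = 0x15918 → wrap carry → 0x5919
  0x5919 + 0xDAE0 = 0x133F9 → wrap carry → 0x33FA
  0x33FA + 0x3DDA = 0x071D4
  0x71D4 + 0x6215 = 0x0D3E9
One's-complement sum = 0xD3E9.
Checksum = ~0xD3E9 & 0xFFFF = 0x2C16.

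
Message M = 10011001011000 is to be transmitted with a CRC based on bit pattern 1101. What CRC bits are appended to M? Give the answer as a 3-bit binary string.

010

Append 3 zeros: 10011001011000000. Divide by 1101 (XOR where the leading bit is 1):
  pos 0: 1001 XOR 1101 = 0100
  pos 1: 1001 XOR 1101 = 0100
  pos 2: 1000 XOR 1101 = 0101
  pos 3: 1010 XOR 1101 = 0111
  pos 4: 1111 XOR 1101 = 0010
  pos 6: 1001 XOR 1101 = 0100
  pos 7: 1001 XOR 1101 = 0100
  pos 8: 1000 XOR 1101 = 0101
  pos 9: 1010 XOR 1101 = 0111
  pos 10: 1110 XOR 1101 = 0011
  pos 12: 1100 XOR 1101 = 0001
Remainder (last 3 bits) = 010. This is the CRC / FCS.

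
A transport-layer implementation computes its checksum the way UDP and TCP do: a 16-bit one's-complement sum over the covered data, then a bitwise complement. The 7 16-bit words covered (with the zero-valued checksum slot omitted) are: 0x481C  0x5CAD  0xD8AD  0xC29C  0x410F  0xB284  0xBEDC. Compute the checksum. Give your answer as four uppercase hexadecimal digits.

0D7B

One's-complement addition (fold any carry out of bit 15 back into bit 0):
  0x481C + 0x5CAD = 0x0A4C9
  0xA4C9 + 0xD8AD = 0x17D76 → wrap carry → 0x7D77
  0x7D77 + 0xC29C = 0x14013 → wrap carry → 0x4014
  0x4014 + 0x410F = 0x08123
  0x8123 + 0xB284 = 0x133A7 → wrap carry → 0x33A8
  0x33A8 + 0xBEDC = 0x0F284
One's-complement sum = 0xF284.
Checksum = ~0xF284 & 0xFFFF = 0x0D7B.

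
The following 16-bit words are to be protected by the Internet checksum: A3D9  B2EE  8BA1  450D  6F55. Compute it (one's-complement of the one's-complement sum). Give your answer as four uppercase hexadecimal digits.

6933

One's-complement addition (fold any carry out of bit 15 back into bit 0):
  0xA3D9 + 0xB2EE = 0x156C7 → wrap carry → 0x56C8
  0x56C8 + 0x8BA1 = 0x0E269
  0xE269 + 0x450D = 0x12776 → wrap carry → 0x2777
  0x2777 + 0x6F55 = 0x096CC
One's-complement sum = 0x96CC.
Checksum = ~0x96CC & 0xFFFF = 0x6933.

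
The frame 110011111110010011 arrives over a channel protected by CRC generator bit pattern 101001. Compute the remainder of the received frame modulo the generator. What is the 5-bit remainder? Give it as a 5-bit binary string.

Modulo-2 division of 110011111110010011 by 101001:
  pos 0: 110011 XOR 101001 = 011010
  pos 1: 110101 XOR 101001 = 011100
  pos 2: 111001 XOR 101001 = 010000
  pos 3: 100001 XOR 101001 = 001000
  pos 5: 100011 XOR 101001 = 001010
  pos 7: 101000 XOR 101001 = 000001
  pos 12: 110011 XOR 101001 = 011010
Remainder = 11010 (nonzero — an error is detected).

11010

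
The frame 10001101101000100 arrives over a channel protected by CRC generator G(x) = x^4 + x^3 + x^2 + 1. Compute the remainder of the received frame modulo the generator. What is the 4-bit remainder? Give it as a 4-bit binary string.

0010

Modulo-2 division of 10001101101000100 by 11101:
  pos 0: 10001 XOR 11101 = 01100
  pos 1: 11001 XOR 11101 = 00100
  pos 3: 10001 XOR 11101 = 01100
  pos 4: 11001 XOR 11101 = 00100
  pos 6: 10001 XOR 11101 = 01100
  pos 7: 11000 XOR 11101 = 00101
  pos 9: 10100 XOR 11101 = 01001
  pos 10: 10011 XOR 11101 = 01110
  pos 11: 11100 XOR 11101 = 00001
Remainder = 0010 (nonzero — an error is detected).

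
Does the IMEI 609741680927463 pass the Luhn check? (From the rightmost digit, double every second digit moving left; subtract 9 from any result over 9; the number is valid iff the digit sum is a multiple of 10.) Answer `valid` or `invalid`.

invalid

From the right, keep odd positions and double even positions (subtract 9 from any doubled value over 9):
  doubled (positions 2,4,...): 3 5 9 7 2 5 0 → sum 31
  kept (positions 1,3,...): 3 4 2 0 6 4 9 6 → sum 34
Total = 65.
65 mod 10 = 5, so the number is invalid.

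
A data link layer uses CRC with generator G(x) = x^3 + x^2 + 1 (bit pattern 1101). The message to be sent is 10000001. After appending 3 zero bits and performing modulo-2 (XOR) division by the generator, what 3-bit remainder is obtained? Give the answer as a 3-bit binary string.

Append 3 zeros: 10000001000. Divide by 1101 (XOR where the leading bit is 1):
  pos 0: 1000 XOR 1101 = 0101
  pos 1: 1010 XOR 1101 = 0111
  pos 2: 1110 XOR 1101 = 0011
  pos 4: 1101 XOR 1101 = 0000
Remainder (last 3 bits) = 000. This is the CRC / FCS.

000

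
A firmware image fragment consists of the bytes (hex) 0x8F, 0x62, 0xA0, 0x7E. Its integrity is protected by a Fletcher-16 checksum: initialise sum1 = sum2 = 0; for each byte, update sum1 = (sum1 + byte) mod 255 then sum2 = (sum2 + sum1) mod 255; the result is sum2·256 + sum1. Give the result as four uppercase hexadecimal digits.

Running sums (mod 255):
  after byte 0 (0x8F): sum1=143, sum2=143
  after byte 1 (0x62): sum1=241, sum2=129
  after byte 2 (0xA0): sum1=146, sum2=20
  after byte 3 (0x7E): sum1=17, sum2=37
Checksum = sum2·256 + sum1 = 37·256 + 17 = 9489 = 0x2511.

2511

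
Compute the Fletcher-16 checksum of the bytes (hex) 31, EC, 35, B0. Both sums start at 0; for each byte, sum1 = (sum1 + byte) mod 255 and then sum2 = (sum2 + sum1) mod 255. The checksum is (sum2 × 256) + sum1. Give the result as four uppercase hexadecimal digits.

Running sums (mod 255):
  after byte 0 (31): sum1=49, sum2=49
  after byte 1 (EC): sum1=30, sum2=79
  after byte 2 (35): sum1=83, sum2=162
  after byte 3 (B0): sum1=4, sum2=166
Checksum = sum2·256 + sum1 = 166·256 + 4 = 42500 = 0xA604.

A604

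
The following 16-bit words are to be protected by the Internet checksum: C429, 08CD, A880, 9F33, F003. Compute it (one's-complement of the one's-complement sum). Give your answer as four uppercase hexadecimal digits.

One's-complement addition (fold any carry out of bit 15 back into bit 0):
  0xC429 + 0x08CD = 0x0CCF6
  0xCCF6 + 0xA880 = 0x17576 → wrap carry → 0x7577
  0x7577 + 0x9F33 = 0x114AA → wrap carry → 0x14AB
  0x14AB + 0xF003 = 0x104AE → wrap carry → 0x04AF
One's-complement sum = 0x04AF.
Checksum = ~0x04AF & 0xFFFF = 0xFB50.

FB50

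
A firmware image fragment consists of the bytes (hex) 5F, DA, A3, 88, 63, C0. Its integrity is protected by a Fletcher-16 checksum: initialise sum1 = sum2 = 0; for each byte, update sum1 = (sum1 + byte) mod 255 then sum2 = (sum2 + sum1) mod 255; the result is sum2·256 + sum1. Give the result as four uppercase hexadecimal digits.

Running sums (mod 255):
  after byte 0 (5F): sum1=95, sum2=95
  after byte 1 (DA): sum1=58, sum2=153
  after byte 2 (A3): sum1=221, sum2=119
  after byte 3 (88): sum1=102, sum2=221
  after byte 4 (63): sum1=201, sum2=167
  after byte 5 (C0): sum1=138, sum2=50
Checksum = sum2·256 + sum1 = 50·256 + 138 = 12938 = 0x328A.

328A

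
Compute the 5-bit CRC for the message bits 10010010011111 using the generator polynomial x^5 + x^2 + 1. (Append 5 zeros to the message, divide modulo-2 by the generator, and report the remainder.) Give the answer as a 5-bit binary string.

11110

Append 5 zeros: 1001001001111100000. Divide by 100101 (XOR where the leading bit is 1):
  pos 0: 100100 XOR 100101 = 000001
  pos 5: 110011 XOR 100101 = 010110
  pos 6: 101101 XOR 100101 = 001000
  pos 8: 100011 XOR 100101 = 000110
  pos 11: 110000 XOR 100101 = 010101
  pos 12: 101010 XOR 100101 = 001111
Remainder (last 5 bits) = 11110. This is the CRC / FCS.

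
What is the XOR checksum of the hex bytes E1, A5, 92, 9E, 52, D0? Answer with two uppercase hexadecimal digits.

XOR the bytes together:
  start with 0xE1
  0xE1 ⊕ 0xA5 = 0x44
  0x44 ⊕ 0x92 = 0xD6
  0xD6 ⊕ 0x9E = 0x48
  0x48 ⊕ 0x52 = 0x1A
  0x1A ⊕ 0xD0 = 0xCA

CA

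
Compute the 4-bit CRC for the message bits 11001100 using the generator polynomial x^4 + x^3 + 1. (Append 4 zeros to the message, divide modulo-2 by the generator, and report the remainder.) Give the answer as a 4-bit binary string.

Append 4 zeros: 110011000000. Divide by 11001 (XOR where the leading bit is 1):
  pos 0: 11001 XOR 11001 = 00000
  pos 5: 10000 XOR 11001 = 01001
  pos 6: 10010 XOR 11001 = 01011
  pos 7: 10110 XOR 11001 = 01111
Remainder (last 4 bits) = 1111. This is the CRC / FCS.

1111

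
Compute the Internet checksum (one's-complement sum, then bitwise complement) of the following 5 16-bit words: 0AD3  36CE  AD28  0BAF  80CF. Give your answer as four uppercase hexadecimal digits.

84B7

One's-complement addition (fold any carry out of bit 15 back into bit 0):
  0x0AD3 + 0x36CE = 0x041A1
  0x41A1 + 0xAD28 = 0x0EEC9
  0xEEC9 + 0x0BAF = 0x0FA78
  0xFA78 + 0x80CF = 0x17B47 → wrap carry → 0x7B48
One's-complement sum = 0x7B48.
Checksum = ~0x7B48 & 0xFFFF = 0x84B7.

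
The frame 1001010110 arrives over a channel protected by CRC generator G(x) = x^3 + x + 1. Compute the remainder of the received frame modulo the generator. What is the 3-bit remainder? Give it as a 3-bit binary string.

Modulo-2 division of 1001010110 by 1011:
  pos 0: 1001 XOR 1011 = 0010
  pos 2: 1001 XOR 1011 = 0010
  pos 4: 1001 XOR 1011 = 0010
  pos 6: 1010 XOR 1011 = 0001
Remainder = 001 (nonzero — an error is detected).

001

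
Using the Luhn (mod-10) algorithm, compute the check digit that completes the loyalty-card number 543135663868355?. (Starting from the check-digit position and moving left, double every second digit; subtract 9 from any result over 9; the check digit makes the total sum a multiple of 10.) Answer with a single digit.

Partial digits right→left: 5 5 3 8 6 8 3 6 6 5 3 1 3 4 5
Double every second digit counting from the check-digit position (so the 1st, 3rd, 5th, ... of the partial from the right).
  doubled (with −9 where >9): 1 6 3 6 3 6 6 1 → sum 32
  kept as-is: 5 8 8 6 5 1 4 → sum 37
Total = 32 + 37 = 69.
Check digit = (10 − (69 mod 10)) mod 10 = 1.

1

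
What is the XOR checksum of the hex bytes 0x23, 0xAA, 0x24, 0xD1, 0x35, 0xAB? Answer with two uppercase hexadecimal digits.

XOR the bytes together:
  start with 0x23
  0x23 ⊕ 0xAA = 0x89
  0x89 ⊕ 0x24 = 0xAD
  0xAD ⊕ 0xD1 = 0x7C
  0x7C ⊕ 0x35 = 0x49
  0x49 ⊕ 0xAB = 0xE2

E2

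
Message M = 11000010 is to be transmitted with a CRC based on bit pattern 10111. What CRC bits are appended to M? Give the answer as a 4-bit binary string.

Append 4 zeros: 110000100000. Divide by 10111 (XOR where the leading bit is 1):
  pos 0: 11000 XOR 10111 = 01111
  pos 1: 11110 XOR 10111 = 01001
  pos 2: 10011 XOR 10111 = 00100
  pos 4: 10000 XOR 10111 = 00111
  pos 6: 11100 XOR 10111 = 01011
  pos 7: 10110 XOR 10111 = 00001
Remainder (last 4 bits) = 0001. This is the CRC / FCS.

0001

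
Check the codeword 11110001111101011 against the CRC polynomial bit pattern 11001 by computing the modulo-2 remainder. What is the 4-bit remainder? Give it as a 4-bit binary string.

1010

Modulo-2 division of 11110001111101011 by 11001:
  pos 0: 11110 XOR 11001 = 00111
  pos 2: 11100 XOR 11001 = 00101
  pos 4: 10111 XOR 11001 = 01110
  pos 5: 11101 XOR 11001 = 00100
  pos 7: 10011 XOR 11001 = 01010
  pos 8: 10100 XOR 11001 = 01101
  pos 9: 11011 XOR 11001 = 00010
  pos 12: 10011 XOR 11001 = 01010
Remainder = 1010 (nonzero — an error is detected).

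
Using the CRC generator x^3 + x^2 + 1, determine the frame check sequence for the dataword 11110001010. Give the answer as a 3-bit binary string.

110

Append 3 zeros: 11110001010000. Divide by 1101 (XOR where the leading bit is 1):
  pos 0: 1111 XOR 1101 = 0010
  pos 2: 1000 XOR 1101 = 0101
  pos 3: 1010 XOR 1101 = 0111
  pos 4: 1111 XOR 1101 = 0010
  pos 6: 1001 XOR 1101 = 0100
  pos 7: 1000 XOR 1101 = 0101
  pos 8: 1010 XOR 1101 = 0111
  pos 9: 1110 XOR 1101 = 0011
Remainder (last 3 bits) = 110. This is the CRC / FCS.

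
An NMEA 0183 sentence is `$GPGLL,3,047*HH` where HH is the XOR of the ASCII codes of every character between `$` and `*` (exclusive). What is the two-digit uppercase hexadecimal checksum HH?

50

XOR the ASCII codes of the payload characters:
  'G' = 0x47 → acc = 0x47
  'P' = 0x50 → acc = 0x17
  'G' = 0x47 → acc = 0x50
  'L' = 0x4C → acc = 0x1C
  'L' = 0x4C → acc = 0x50
  ',' = 0x2C → acc = 0x7C
  '3' = 0x33 → acc = 0x4F
  ',' = 0x2C → acc = 0x63
  '0' = 0x30 → acc = 0x53
  '4' = 0x34 → acc = 0x67
  '7' = 0x37 → acc = 0x50
Checksum = 0x50.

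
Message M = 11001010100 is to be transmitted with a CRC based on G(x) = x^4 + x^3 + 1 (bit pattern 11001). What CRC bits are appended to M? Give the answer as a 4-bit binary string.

0001

Append 4 zeros: 110010101000000. Divide by 11001 (XOR where the leading bit is 1):
  pos 0: 11001 XOR 11001 = 00000
  pos 6: 10100 XOR 11001 = 01101
  pos 7: 11010 XOR 11001 = 00011
  pos 10: 11000 XOR 11001 = 00001
Remainder (last 4 bits) = 0001. This is the CRC / FCS.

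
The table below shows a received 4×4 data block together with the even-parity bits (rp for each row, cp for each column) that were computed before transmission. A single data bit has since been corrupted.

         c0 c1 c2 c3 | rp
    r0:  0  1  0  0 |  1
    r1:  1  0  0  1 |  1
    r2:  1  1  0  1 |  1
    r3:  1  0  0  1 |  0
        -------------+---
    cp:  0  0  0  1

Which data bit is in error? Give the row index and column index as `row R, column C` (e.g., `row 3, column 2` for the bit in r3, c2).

row 1, column 0

Recompute each row's even parity and compare to rp:
  r0: data parity 1, sent rp 1 → ok
  r1: data parity 0, sent rp 1 → mismatch
  r2: data parity 1, sent rp 1 → ok
  r3: data parity 0, sent rp 0 → ok
Recompute each column's even parity and compare to cp:
  c0: data parity 1, sent cp 0 → mismatch
  c1: data parity 0, sent cp 0 → ok
  c2: data parity 0, sent cp 0 → ok
  c3: data parity 1, sent cp 1 → ok
Exactly one row (r1) and one column (c0) fail → the flipped bit is at their intersection.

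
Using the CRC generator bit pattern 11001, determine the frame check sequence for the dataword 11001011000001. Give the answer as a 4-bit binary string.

Append 4 zeros: 110010110000010000. Divide by 11001 (XOR where the leading bit is 1):
  pos 0: 11001 XOR 11001 = 00000
  pos 6: 11000 XOR 11001 = 00001
  pos 10: 10010 XOR 11001 = 01011
  pos 11: 10110 XOR 11001 = 01111
  pos 12: 11110 XOR 11001 = 00111
Remainder (last 4 bits) = 1110. This is the CRC / FCS.

1110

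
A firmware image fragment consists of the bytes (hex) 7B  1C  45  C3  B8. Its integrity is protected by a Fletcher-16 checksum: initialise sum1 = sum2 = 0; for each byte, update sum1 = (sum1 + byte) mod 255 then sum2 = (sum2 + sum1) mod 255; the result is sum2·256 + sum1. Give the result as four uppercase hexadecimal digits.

Running sums (mod 255):
  after byte 0 (7B): sum1=123, sum2=123
  after byte 1 (1C): sum1=151, sum2=19
  after byte 2 (45): sum1=220, sum2=239
  after byte 3 (C3): sum1=160, sum2=144
  after byte 4 (B8): sum1=89, sum2=233
Checksum = sum2·256 + sum1 = 233·256 + 89 = 59737 = 0xE959.

E959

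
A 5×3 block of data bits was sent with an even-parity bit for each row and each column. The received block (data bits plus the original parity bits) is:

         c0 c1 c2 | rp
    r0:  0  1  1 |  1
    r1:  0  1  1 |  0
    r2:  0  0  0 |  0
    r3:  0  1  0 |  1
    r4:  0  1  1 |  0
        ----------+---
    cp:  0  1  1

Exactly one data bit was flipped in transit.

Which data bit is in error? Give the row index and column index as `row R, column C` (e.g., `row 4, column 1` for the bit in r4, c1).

Recompute each row's even parity and compare to rp:
  r0: data parity 0, sent rp 1 → mismatch
  r1: data parity 0, sent rp 0 → ok
  r2: data parity 0, sent rp 0 → ok
  r3: data parity 1, sent rp 1 → ok
  r4: data parity 0, sent rp 0 → ok
Recompute each column's even parity and compare to cp:
  c0: data parity 0, sent cp 0 → ok
  c1: data parity 0, sent cp 1 → mismatch
  c2: data parity 1, sent cp 1 → ok
Exactly one row (r0) and one column (c1) fail → the flipped bit is at their intersection.

row 0, column 1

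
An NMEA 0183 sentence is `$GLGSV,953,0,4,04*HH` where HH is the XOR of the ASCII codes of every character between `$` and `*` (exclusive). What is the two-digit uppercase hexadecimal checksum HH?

76

XOR the ASCII codes of the payload characters:
  'G' = 0x47 → acc = 0x47
  'L' = 0x4C → acc = 0x0B
  'G' = 0x47 → acc = 0x4C
  'S' = 0x53 → acc = 0x1F
  'V' = 0x56 → acc = 0x49
  ',' = 0x2C → acc = 0x65
  '9' = 0x39 → acc = 0x5C
  '5' = 0x35 → acc = 0x69
  '3' = 0x33 → acc = 0x5A
  ',' = 0x2C → acc = 0x76
  '0' = 0x30 → acc = 0x46
  ',' = 0x2C → acc = 0x6A
  '4' = 0x34 → acc = 0x5E
  ',' = 0x2C → acc = 0x72
  '0' = 0x30 → acc = 0x42
  '4' = 0x34 → acc = 0x76
Checksum = 0x76.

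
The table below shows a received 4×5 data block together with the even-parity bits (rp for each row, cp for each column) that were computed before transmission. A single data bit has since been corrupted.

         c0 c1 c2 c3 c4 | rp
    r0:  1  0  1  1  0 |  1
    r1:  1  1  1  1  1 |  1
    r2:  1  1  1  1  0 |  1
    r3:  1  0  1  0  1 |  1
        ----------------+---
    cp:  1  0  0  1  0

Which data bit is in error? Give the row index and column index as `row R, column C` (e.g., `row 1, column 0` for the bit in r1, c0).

row 2, column 0

Recompute each row's even parity and compare to rp:
  r0: data parity 1, sent rp 1 → ok
  r1: data parity 1, sent rp 1 → ok
  r2: data parity 0, sent rp 1 → mismatch
  r3: data parity 1, sent rp 1 → ok
Recompute each column's even parity and compare to cp:
  c0: data parity 0, sent cp 1 → mismatch
  c1: data parity 0, sent cp 0 → ok
  c2: data parity 0, sent cp 0 → ok
  c3: data parity 1, sent cp 1 → ok
  c4: data parity 0, sent cp 0 → ok
Exactly one row (r2) and one column (c0) fail → the flipped bit is at their intersection.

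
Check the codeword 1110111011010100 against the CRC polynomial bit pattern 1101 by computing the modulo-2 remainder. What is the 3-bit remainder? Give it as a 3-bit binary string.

Modulo-2 division of 1110111011010100 by 1101:
  pos 0: 1110 XOR 1101 = 0011
  pos 2: 1111 XOR 1101 = 0010
  pos 4: 1010 XOR 1101 = 0111
  pos 5: 1111 XOR 1101 = 0010
  pos 7: 1010 XOR 1101 = 0111
  pos 8: 1111 XOR 1101 = 0010
  pos 10: 1001 XOR 1101 = 0100
  pos 11: 1000 XOR 1101 = 0101
  pos 12: 1010 XOR 1101 = 0111
Remainder = 111 (nonzero — an error is detected).

111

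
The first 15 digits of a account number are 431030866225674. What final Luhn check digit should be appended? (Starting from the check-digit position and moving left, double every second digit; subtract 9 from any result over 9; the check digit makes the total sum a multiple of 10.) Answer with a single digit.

Partial digits right→left: 4 7 6 5 2 2 6 6 8 0 3 0 1 3 4
Double every second digit counting from the check-digit position (so the 1st, 3rd, 5th, ... of the partial from the right).
  doubled (with −9 where >9): 8 3 4 3 7 6 2 8 → sum 41
  kept as-is: 7 5 2 6 0 0 3 → sum 23
Total = 41 + 23 = 64.
Check digit = (10 − (64 mod 10)) mod 10 = 6.

6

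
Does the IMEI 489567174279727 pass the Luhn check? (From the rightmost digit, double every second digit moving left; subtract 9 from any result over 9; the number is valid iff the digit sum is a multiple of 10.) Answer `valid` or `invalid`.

valid

From the right, keep odd positions and double even positions (subtract 9 from any doubled value over 9):
  doubled (positions 2,4,...): 4 9 4 5 5 1 7 → sum 35
  kept (positions 1,3,...): 7 7 7 4 1 6 9 4 → sum 45
Total = 80.
80 mod 10 = 0, so the number is valid.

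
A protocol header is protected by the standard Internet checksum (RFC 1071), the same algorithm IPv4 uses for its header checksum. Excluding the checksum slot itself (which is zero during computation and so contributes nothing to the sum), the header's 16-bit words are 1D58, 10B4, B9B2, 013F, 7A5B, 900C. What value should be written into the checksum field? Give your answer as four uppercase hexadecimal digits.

0C9A

One's-complement addition (fold any carry out of bit 15 back into bit 0):
  0x1D58 + 0x10B4 = 0x02E0C
  0x2E0C + 0xB9B2 = 0x0E7BE
  0xE7BE + 0x013F = 0x0E8FD
  0xE8FD + 0x7A5B = 0x16358 → wrap carry → 0x6359
  0x6359 + 0x900C = 0x0F365
One's-complement sum = 0xF365.
Checksum = ~0xF365 & 0xFFFF = 0x0C9A.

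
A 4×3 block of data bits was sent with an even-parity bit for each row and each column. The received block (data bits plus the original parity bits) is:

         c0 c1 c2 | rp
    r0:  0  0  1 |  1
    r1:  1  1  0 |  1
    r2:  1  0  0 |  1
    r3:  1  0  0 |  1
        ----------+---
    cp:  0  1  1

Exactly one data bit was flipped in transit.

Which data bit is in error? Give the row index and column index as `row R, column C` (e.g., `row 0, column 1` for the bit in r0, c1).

Recompute each row's even parity and compare to rp:
  r0: data parity 1, sent rp 1 → ok
  r1: data parity 0, sent rp 1 → mismatch
  r2: data parity 1, sent rp 1 → ok
  r3: data parity 1, sent rp 1 → ok
Recompute each column's even parity and compare to cp:
  c0: data parity 1, sent cp 0 → mismatch
  c1: data parity 1, sent cp 1 → ok
  c2: data parity 1, sent cp 1 → ok
Exactly one row (r1) and one column (c0) fail → the flipped bit is at their intersection.

row 1, column 0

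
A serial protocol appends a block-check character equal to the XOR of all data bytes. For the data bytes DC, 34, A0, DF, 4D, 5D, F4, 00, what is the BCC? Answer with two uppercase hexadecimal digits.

73

XOR the bytes together:
  start with 0xDC
  0xDC ⊕ 0x34 = 0xE8
  0xE8 ⊕ 0xA0 = 0x48
  0x48 ⊕ 0xDF = 0x97
  0x97 ⊕ 0x4D = 0xDA
  0xDA ⊕ 0x5D = 0x87
  0x87 ⊕ 0xF4 = 0x73
  0x73 ⊕ 0x00 = 0x73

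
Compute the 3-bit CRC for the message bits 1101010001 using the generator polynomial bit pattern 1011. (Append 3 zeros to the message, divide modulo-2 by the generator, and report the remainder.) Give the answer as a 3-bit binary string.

111

Append 3 zeros: 1101010001000. Divide by 1011 (XOR where the leading bit is 1):
  pos 0: 1101 XOR 1011 = 0110
  pos 1: 1100 XOR 1011 = 0111
  pos 2: 1111 XOR 1011 = 0100
  pos 3: 1000 XOR 1011 = 0011
  pos 5: 1100 XOR 1011 = 0111
  pos 6: 1111 XOR 1011 = 0100
  pos 7: 1000 XOR 1011 = 0011
  pos 9: 1100 XOR 1011 = 0111
Remainder (last 3 bits) = 111. This is the CRC / FCS.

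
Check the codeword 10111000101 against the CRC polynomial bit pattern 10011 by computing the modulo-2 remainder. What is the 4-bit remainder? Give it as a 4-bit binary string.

0000

Modulo-2 division of 10111000101 by 10011:
  pos 0: 10111 XOR 10011 = 00100
  pos 2: 10000 XOR 10011 = 00011
  pos 5: 11010 XOR 10011 = 01001
  pos 6: 10011 XOR 10011 = 00000
Remainder = 0000 (zero — the frame passes the CRC check).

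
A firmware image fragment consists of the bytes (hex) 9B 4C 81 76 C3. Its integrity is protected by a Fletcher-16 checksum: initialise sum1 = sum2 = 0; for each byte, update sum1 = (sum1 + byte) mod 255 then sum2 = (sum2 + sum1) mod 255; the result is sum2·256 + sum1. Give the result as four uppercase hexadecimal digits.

Running sums (mod 255):
  after byte 0 (9B): sum1=155, sum2=155
  after byte 1 (4C): sum1=231, sum2=131
  after byte 2 (81): sum1=105, sum2=236
  after byte 3 (76): sum1=223, sum2=204
  after byte 4 (C3): sum1=163, sum2=112
Checksum = sum2·256 + sum1 = 112·256 + 163 = 28835 = 0x70A3.

70A3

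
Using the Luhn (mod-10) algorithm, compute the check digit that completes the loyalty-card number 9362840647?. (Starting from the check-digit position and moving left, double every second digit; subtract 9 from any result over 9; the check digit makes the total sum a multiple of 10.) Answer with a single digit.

7

Partial digits right→left: 7 4 6 0 4 8 2 6 3 9
Double every second digit counting from the check-digit position (so the 1st, 3rd, 5th, ... of the partial from the right).
  doubled (with −9 where >9): 5 3 8 4 6 → sum 26
  kept as-is: 4 0 8 6 9 → sum 27
Total = 26 + 27 = 53.
Check digit = (10 − (53 mod 10)) mod 10 = 7.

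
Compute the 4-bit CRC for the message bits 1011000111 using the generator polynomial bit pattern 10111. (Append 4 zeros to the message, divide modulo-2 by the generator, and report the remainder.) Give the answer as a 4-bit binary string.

Append 4 zeros: 10110001110000. Divide by 10111 (XOR where the leading bit is 1):
  pos 0: 10110 XOR 10111 = 00001
  pos 4: 10011 XOR 10111 = 00100
  pos 6: 10010 XOR 10111 = 00101
  pos 8: 10100 XOR 10111 = 00011
Remainder (last 4 bits) = 0110. This is the CRC / FCS.

0110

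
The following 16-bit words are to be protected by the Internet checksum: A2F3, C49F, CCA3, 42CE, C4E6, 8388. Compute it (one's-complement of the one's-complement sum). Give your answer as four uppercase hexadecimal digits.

One's-complement addition (fold any carry out of bit 15 back into bit 0):
  0xA2F3 + 0xC49F = 0x16792 → wrap carry → 0x6793
  0x6793 + 0xCCA3 = 0x13436 → wrap carry → 0x3437
  0x3437 + 0x42CE = 0x07705
  0x7705 + 0xC4E6 = 0x13BEB → wrap carry → 0x3BEC
  0x3BEC + 0x8388 = 0x0BF74
One's-complement sum = 0xBF74.
Checksum = ~0xBF74 & 0xFFFF = 0x408B.

408B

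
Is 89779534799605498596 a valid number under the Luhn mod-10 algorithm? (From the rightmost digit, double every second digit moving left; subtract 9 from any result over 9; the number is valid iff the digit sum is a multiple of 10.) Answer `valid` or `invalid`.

valid

From the right, keep odd positions and double even positions (subtract 9 from any doubled value over 9):
  doubled (positions 2,4,...): 9 7 8 0 9 5 6 9 5 7 → sum 65
  kept (positions 1,3,...): 6 5 9 5 6 9 4 5 7 9 → sum 65
Total = 130.
130 mod 10 = 0, so the number is valid.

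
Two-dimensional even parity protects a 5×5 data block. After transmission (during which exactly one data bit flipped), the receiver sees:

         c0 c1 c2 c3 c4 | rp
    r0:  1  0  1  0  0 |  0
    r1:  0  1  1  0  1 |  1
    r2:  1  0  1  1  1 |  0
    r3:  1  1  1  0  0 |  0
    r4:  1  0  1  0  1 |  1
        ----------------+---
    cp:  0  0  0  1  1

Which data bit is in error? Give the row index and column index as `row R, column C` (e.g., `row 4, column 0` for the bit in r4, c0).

Recompute each row's even parity and compare to rp:
  r0: data parity 0, sent rp 0 → ok
  r1: data parity 1, sent rp 1 → ok
  r2: data parity 0, sent rp 0 → ok
  r3: data parity 1, sent rp 0 → mismatch
  r4: data parity 1, sent rp 1 → ok
Recompute each column's even parity and compare to cp:
  c0: data parity 0, sent cp 0 → ok
  c1: data parity 0, sent cp 0 → ok
  c2: data parity 1, sent cp 0 → mismatch
  c3: data parity 1, sent cp 1 → ok
  c4: data parity 1, sent cp 1 → ok
Exactly one row (r3) and one column (c2) fail → the flipped bit is at their intersection.

row 3, column 2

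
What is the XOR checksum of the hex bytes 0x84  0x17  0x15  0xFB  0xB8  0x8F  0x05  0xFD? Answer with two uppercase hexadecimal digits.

XOR the bytes together:
  start with 0x84
  0x84 ⊕ 0x17 = 0x93
  0x93 ⊕ 0x15 = 0x86
  0x86 ⊕ 0xFB = 0x7D
  0x7D ⊕ 0xB8 = 0xC5
  0xC5 ⊕ 0x8F = 0x4A
  0x4A ⊕ 0x05 = 0x4F
  0x4F ⊕ 0xFD = 0xB2

B2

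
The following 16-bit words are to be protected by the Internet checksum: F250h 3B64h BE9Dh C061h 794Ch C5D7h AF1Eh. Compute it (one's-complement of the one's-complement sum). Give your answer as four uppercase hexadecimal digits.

6508

One's-complement addition (fold any carry out of bit 15 back into bit 0):
  0xF250 + 0x3B64 = 0x12DB4 → wrap carry → 0x2DB5
  0x2DB5 + 0xBE9D = 0x0EC52
  0xEC52 + 0xC061 = 0x1ACB3 → wrap carry → 0xACB4
  0xACB4 + 0x794C = 0x12600 → wrap carry → 0x2601
  0x2601 + 0xC5D7 = 0x0EBD8
  0xEBD8 + 0xAF1E = 0x19AF6 → wrap carry → 0x9AF7
One's-complement sum = 0x9AF7.
Checksum = ~0x9AF7 & 0xFFFF = 0x6508.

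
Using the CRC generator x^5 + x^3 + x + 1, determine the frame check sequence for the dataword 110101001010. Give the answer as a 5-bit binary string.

Append 5 zeros: 11010100101000000. Divide by 101011 (XOR where the leading bit is 1):
  pos 0: 110101 XOR 101011 = 011110
  pos 1: 111100 XOR 101011 = 010111
  pos 2: 101110 XOR 101011 = 000101
  pos 5: 101101 XOR 101011 = 000110
  pos 8: 110000 XOR 101011 = 011011
  pos 9: 110110 XOR 101011 = 011101
  pos 10: 111010 XOR 101011 = 010001
  pos 11: 100010 XOR 101011 = 001001
Remainder (last 5 bits) = 01001. This is the CRC / FCS.

01001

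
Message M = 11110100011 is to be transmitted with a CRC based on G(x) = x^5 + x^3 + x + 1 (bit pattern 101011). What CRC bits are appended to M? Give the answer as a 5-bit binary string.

Append 5 zeros: 1111010001100000. Divide by 101011 (XOR where the leading bit is 1):
  pos 0: 111101 XOR 101011 = 010110
  pos 1: 101100 XOR 101011 = 000111
  pos 4: 111001 XOR 101011 = 010010
  pos 5: 100101 XOR 101011 = 001110
  pos 7: 111000 XOR 101011 = 010011
  pos 8: 100110 XOR 101011 = 001101
  pos 10: 110100 XOR 101011 = 011111
Remainder (last 5 bits) = 11111. This is the CRC / FCS.

11111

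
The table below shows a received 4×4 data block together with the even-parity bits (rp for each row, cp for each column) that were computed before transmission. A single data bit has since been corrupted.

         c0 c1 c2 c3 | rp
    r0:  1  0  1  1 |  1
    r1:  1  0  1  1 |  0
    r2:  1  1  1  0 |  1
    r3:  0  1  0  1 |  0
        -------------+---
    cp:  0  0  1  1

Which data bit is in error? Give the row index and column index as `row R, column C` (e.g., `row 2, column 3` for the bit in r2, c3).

Recompute each row's even parity and compare to rp:
  r0: data parity 1, sent rp 1 → ok
  r1: data parity 1, sent rp 0 → mismatch
  r2: data parity 1, sent rp 1 → ok
  r3: data parity 0, sent rp 0 → ok
Recompute each column's even parity and compare to cp:
  c0: data parity 1, sent cp 0 → mismatch
  c1: data parity 0, sent cp 0 → ok
  c2: data parity 1, sent cp 1 → ok
  c3: data parity 1, sent cp 1 → ok
Exactly one row (r1) and one column (c0) fail → the flipped bit is at their intersection.

row 1, column 0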